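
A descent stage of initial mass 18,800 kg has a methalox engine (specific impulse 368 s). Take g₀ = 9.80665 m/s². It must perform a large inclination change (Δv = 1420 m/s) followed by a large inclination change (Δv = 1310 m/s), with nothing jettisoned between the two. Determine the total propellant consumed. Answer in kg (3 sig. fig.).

v_e = Isp · g₀ = 368 × 9.80665 = 3608.8 m/s.
After the first burn: m = 18800 × exp(−1420/3608.8) = 18800 × 0.67471 = 12,684.5 kg.
After the second burn: m = 12,684.5 × exp(−1310/3608.8) = 12,684.5 × 0.69559 = 8,823.21 kg.
Total propellant = m₀ − m_final = 18800 − 8,823.21 = 9,976.79 kg.

total propellant consumed ≈ 9980 kg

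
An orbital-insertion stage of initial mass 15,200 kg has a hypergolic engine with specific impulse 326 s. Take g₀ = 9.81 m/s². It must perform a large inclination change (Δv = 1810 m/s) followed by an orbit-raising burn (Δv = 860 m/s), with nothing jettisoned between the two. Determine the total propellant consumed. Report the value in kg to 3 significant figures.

total propellant consumed ≈ 8600 kg

v_e = Isp · g₀ = 326 × 9.81 = 3198.1 m/s.
After the first burn: m = 15200 × exp(−1810/3198.1) = 15200 × 0.56781 = 8,630.71 kg.
After the second burn: m = 8,630.71 × exp(−860/3198.1) = 8,630.71 × 0.76421 = 6,595.67 kg.
Total propellant = m₀ − m_final = 15200 − 6,595.67 = 8,604.33 kg.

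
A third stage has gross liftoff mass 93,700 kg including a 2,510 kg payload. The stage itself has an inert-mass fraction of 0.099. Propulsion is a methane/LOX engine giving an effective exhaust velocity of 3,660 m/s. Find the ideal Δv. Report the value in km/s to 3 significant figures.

Δv ≈ 7.67 km/s

Stage wet mass = m₀ − payload = 93,700 − 2,510 = 91,190 kg.
Stage dry mass = ε × stage wet mass = 0.099 × 91,190 = 9,027.81 kg.
Burnout mass m_f = stage dry + payload = 9,027.81 + 2,510 = 11,537.81 kg.
Δv = v_e · ln(93,700/11,537.81) = 3660.0 × ln(8.121) = 3660.0 × 2.0945 ≈ 7666 m/s.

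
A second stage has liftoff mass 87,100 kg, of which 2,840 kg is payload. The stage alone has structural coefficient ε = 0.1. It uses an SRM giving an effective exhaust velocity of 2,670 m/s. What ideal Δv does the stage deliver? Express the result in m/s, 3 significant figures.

Δv ≈ 5460 m/s

Stage wet mass = m₀ − payload = 87,100 − 2,840 = 84,260 kg.
Stage dry mass = ε × stage wet mass = 0.1 × 84,260 = 8,426 kg.
Burnout mass m_f = stage dry + payload = 8,426 + 2,840 = 11,266 kg.
By the Tsiolkovsky rocket equation, Δv = v_e · ln(87,100/11,266) = 2670.0 × ln(7.731) = 2670.0 × 2.0453 ≈ 5461 m/s.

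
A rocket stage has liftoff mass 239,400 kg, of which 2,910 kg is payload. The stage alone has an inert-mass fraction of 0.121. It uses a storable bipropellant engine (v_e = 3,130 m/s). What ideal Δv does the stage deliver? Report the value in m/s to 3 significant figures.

Stage wet mass = m₀ − payload = 239,400 − 2,910 = 236,490 kg.
Stage dry mass = ε × stage wet mass = 0.121 × 236,490 = 28,615.3 kg.
Burnout mass m_f = stage dry + payload = 28,615.3 + 2,910 = 31,525.3 kg.
Using Δv = v_e ln(m₀/m_f): Δv = v_e · ln(239,400/31,525.3) = 3130.0 × ln(7.594) = 3130.0 × 2.0273 ≈ 6346 m/s.

Δv ≈ 6350 m/s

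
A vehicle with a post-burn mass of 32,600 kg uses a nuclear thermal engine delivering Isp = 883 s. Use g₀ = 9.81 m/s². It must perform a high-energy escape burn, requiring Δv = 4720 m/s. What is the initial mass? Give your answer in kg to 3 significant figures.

v_e = Isp · g₀ = 883 × 9.81 = 8662.2 m/s.
m₀/m_f = exp(Δv / v_e) = exp(4720 / 8662.2) = exp(0.5449) = 1.7244.
m₀ = m_f × 1.7244 = 32,600 × 1.7244 = 56,215.4 kg.

initial mass ≈ 56200 kg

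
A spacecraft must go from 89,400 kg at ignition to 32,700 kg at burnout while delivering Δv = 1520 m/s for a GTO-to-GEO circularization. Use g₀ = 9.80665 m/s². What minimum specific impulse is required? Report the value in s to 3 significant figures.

ln(m₀/m_f) = ln(89400/32700) = ln(2.734) = 1.0057.
v_e = Δv / ln(m₀/m_f) = 1520 / 1.0057 = 1511.3 m/s.
Isp = v_e / g₀ = 1511.3 / 9.80665 = 154.1 s.

Isp ≈ 154 s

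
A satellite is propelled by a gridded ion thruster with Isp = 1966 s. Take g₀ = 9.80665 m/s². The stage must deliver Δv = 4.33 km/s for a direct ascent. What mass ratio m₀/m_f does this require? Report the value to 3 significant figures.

mass ratio ≈ 1.25

v_e = Isp · g₀ = 1966 × 9.80665 = 19279.9 m/s.
m₀/m_f = exp(Δv / v_e) = exp(4330 / 19279.9) = exp(0.2246) = 1.2518.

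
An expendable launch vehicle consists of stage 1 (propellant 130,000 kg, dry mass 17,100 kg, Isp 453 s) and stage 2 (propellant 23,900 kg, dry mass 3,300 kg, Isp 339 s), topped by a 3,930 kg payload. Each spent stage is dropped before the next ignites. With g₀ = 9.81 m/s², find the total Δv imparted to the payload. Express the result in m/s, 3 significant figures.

Ignition mass of stage 1 = 130,000+17,100 + 23,900+3,300 + 3,930 = 178,230 kg.
Stage 1: m₀ = 178,230 kg, m_f = 178,230 − 130,000 = 48,230 kg; Δv = 453×9.81×ln(3.695) = 4443.9×1.3071 ≈ 5809 m/s.
Stage 2: m₀ = 31,130 kg, m_f = 31,130 − 23,900 = 7,230 kg; Δv = 339×9.81×ln(4.306) = 3325.6×1.4599 ≈ 4855 m/s.
Total Δv = 5809 + 4855 = 10664 m/s.

Δv ≈ 10700 m/s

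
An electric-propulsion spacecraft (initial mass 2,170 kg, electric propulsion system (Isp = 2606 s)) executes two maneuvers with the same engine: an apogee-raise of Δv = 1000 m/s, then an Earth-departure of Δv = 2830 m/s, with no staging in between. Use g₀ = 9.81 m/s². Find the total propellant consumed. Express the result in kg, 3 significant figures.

v_e = Isp · g₀ = 2606 × 9.81 = 25564.9 m/s.
After the first burn: m = 2170 × exp(−1000/25564.9) = 2170 × 0.96164 = 2,086.76 kg.
After the second burn: m = 2,086.76 × exp(−2830/25564.9) = 2,086.76 × 0.89521 = 1,868.09 kg.
Total propellant = m₀ − m_final = 2170 − 1,868.09 = 301.91 kg.

total propellant consumed ≈ 302 kg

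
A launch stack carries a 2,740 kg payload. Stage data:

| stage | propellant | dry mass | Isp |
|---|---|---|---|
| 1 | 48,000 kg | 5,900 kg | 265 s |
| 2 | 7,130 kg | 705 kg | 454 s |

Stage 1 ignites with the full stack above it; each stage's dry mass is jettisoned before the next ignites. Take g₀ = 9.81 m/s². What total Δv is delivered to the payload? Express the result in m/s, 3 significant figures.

Δv ≈ 8540 m/s

Ignition mass of stage 1 = 48,000+5,900 + 7,130+705 + 2,740 = 64,475 kg.
Stage 1: m₀ = 64,475 kg, m_f = 64,475 − 48,000 = 16,475 kg; Δv = 265×9.81×ln(3.914) = 2599.7×1.3644 ≈ 3547 m/s.
Stage 2: m₀ = 10,575 kg, m_f = 10,575 − 7,130 = 3,445 kg; Δv = 454×9.81×ln(3.07) = 4453.7×1.1216 ≈ 4995 m/s.
Total Δv = 3547 + 4995 = 8542 m/s.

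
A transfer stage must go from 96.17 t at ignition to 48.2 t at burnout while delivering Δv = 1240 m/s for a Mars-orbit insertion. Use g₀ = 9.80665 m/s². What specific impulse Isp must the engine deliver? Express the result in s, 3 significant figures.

Isp ≈ 183 s

ln(m₀/m_f) = ln(96170/48200) = ln(1.995) = 0.6908.
Using Δv = v_e ln(m₀/m_f): v_e = Δv / ln(m₀/m_f) = 1240 / 0.6908 = 1795.1 m/s.
Isp = v_e / g₀ = 1795.1 / 9.80665 = 183.1 s.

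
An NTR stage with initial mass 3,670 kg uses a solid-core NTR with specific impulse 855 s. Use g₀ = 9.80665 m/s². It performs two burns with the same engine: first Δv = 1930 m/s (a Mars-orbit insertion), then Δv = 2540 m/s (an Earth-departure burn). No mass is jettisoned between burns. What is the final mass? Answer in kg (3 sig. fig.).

final mass ≈ 2150 kg

v_e = Isp · g₀ = 855 × 9.80665 = 8384.7 m/s.
After the first burn: m = 3670 × exp(−1930/8384.7) = 3670 × 0.79439 = 2,915.41 kg.
After the second burn: m = 2,915.41 × exp(−2540/8384.7) = 2,915.41 × 0.73865 = 2,153.47 kg.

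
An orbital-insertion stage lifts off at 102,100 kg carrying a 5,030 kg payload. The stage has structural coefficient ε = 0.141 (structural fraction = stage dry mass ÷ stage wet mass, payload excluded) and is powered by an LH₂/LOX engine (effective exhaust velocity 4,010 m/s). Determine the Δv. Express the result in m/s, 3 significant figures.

Stage wet mass = m₀ − payload = 102,100 − 5,030 = 97,070 kg.
Stage dry mass = ε × stage wet mass = 0.141 × 97,070 = 13,686.9 kg.
Burnout mass m_f = stage dry + payload = 13,686.9 + 5,030 = 18,716.9 kg.
From the ideal rocket equation, Δv = v_e · ln(102,100/18,716.9) = 4010.0 × ln(5.455) = 4010.0 × 1.6965 ≈ 6803 m/s.

Δv ≈ 6800 m/s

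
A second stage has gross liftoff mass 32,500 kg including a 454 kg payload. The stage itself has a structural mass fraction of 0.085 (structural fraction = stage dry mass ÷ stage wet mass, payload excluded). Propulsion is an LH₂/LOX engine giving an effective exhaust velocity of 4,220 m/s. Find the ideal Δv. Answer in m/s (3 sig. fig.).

Stage wet mass = m₀ − payload = 32,500 − 454 = 32,046 kg.
Stage dry mass = ε × stage wet mass = 0.085 × 32,046 = 2,723.91 kg.
Burnout mass m_f = stage dry + payload = 2,723.91 + 454 = 3,177.91 kg.
Δv = v_e · ln(32,500/3,177.91) = 4220.0 × ln(10.23) = 4220.0 × 2.3250 ≈ 9812 m/s.

Δv ≈ 9810 m/s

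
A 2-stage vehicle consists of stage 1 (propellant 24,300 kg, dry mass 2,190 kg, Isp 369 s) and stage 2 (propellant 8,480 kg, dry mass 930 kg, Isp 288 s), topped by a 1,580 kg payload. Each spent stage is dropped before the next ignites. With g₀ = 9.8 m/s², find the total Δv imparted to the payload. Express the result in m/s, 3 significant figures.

Δv ≈ 7950 m/s

Ignition mass of stage 1 = 24,300+2,190 + 8,480+930 + 1,580 = 37,480 kg.
Stage 1: m₀ = 37,480 kg, m_f = 37,480 − 24,300 = 13,180 kg; Δv = 369×9.8×ln(2.844) = 3616.2×1.0451 ≈ 3779 m/s.
Stage 2: m₀ = 10,990 kg, m_f = 10,990 − 8,480 = 2,510 kg; Δv = 288×9.8×ln(4.378) = 2822.4×1.4767 ≈ 4168 m/s.
Total Δv = 3779 + 4168 = 7947 m/s.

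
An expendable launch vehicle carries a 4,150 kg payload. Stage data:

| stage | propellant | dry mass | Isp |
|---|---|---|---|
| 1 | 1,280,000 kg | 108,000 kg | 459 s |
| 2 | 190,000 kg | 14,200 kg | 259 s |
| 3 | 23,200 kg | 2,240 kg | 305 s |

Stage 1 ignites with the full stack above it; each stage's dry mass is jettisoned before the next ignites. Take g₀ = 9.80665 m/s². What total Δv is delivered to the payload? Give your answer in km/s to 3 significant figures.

Ignition mass of stage 1 = 1,280,000+108,000 + 190,000+14,200 + 23,200+2,240 + 4,150 = 1,621,790 kg.
Stage 1: m₀ = 1,621,790 kg, m_f = 1,621,790 − 1,280,000 = 341,790 kg; Δv = 459×9.80665×ln(4.745) = 4501.3×1.5571 ≈ 7009 m/s.
Stage 2: m₀ = 233,790 kg, m_f = 233,790 − 190,000 = 43,790 kg; Δv = 259×9.80665×ln(5.339) = 2539.9×1.6750 ≈ 4254 m/s.
Stage 3: m₀ = 29,590 kg, m_f = 29,590 − 23,200 = 6,390 kg; Δv = 305×9.80665×ln(4.631) = 2991.0×1.5327 ≈ 4584 m/s.
Total Δv = 7009 + 4254 + 4584 = 15847 m/s.

Δv ≈ 15.8 km/s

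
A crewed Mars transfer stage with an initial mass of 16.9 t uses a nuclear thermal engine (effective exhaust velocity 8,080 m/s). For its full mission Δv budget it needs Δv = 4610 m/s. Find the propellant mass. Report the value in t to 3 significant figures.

propellant mass ≈ 7.35 t

m₀/m_f = exp(Δv / v_e) = exp(4610 / 8080.0) = exp(0.5705) = 1.7692.
m_f = 16.9 / 1.7692 = 9.55234 t, so propellant = m₀ − m_f = 16.9 − 9.55234 = 7.34766 t.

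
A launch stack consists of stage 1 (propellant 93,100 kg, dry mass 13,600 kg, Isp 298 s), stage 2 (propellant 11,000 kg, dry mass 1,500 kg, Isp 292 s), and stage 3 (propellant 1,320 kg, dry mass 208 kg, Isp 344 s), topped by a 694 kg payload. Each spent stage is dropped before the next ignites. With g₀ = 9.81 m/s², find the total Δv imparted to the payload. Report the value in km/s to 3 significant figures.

Δv ≈ 11.2 km/s

Ignition mass of stage 1 = 93,100+13,600 + 11,000+1,500 + 1,320+208 + 694 = 121,422 kg.
Stage 1: m₀ = 121,422 kg, m_f = 121,422 − 93,100 = 28,322 kg; Δv = 298×9.81×ln(4.287) = 2923.4×1.4556 ≈ 4255 m/s.
Stage 2: m₀ = 14,722 kg, m_f = 14,722 − 11,000 = 3,722 kg; Δv = 292×9.81×ln(3.955) = 2864.5×1.3751 ≈ 3939 m/s.
Stage 3: m₀ = 2,222 kg, m_f = 2,222 − 1,320 = 902 kg; Δv = 344×9.81×ln(2.463) = 3374.6×0.9015 ≈ 3042 m/s.
Total Δv = 4255 + 3939 + 3042 = 11236 m/s.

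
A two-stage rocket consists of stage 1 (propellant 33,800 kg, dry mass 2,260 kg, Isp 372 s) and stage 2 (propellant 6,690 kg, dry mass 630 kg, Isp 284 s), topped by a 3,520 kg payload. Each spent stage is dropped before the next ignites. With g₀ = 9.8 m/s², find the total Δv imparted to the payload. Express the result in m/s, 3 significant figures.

Ignition mass of stage 1 = 33,800+2,260 + 6,690+630 + 3,520 = 46,900 kg.
Stage 1: m₀ = 46,900 kg, m_f = 46,900 − 33,800 = 13,100 kg; Δv = 372×9.8×ln(3.58) = 3645.6×1.2754 ≈ 4650 m/s.
Stage 2: m₀ = 10,840 kg, m_f = 10,840 − 6,690 = 4,150 kg; Δv = 284×9.8×ln(2.612) = 2783.2×0.9601 ≈ 2672 m/s.
Total Δv = 4650 + 2672 = 7322 m/s.

Δv ≈ 7320 m/s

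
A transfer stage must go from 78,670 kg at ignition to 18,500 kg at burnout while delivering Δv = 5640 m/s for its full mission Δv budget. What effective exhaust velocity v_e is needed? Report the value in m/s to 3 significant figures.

ln(m₀/m_f) = ln(78670/18500) = ln(4.252) = 1.4475.
v_e = Δv / ln(m₀/m_f) = 5640 / 1.4475 = 3896.4 m/s.

v_e ≈ 3900 m/s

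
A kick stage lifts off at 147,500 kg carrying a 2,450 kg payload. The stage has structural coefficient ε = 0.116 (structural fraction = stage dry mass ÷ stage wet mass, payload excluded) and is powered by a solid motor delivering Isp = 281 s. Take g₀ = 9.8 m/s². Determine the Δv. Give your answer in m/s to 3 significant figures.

Δv ≈ 5600 m/s

Stage wet mass = m₀ − payload = 147,500 − 2,450 = 145,050 kg.
Stage dry mass = ε × stage wet mass = 0.116 × 145,050 = 16,825.8 kg.
Burnout mass m_f = stage dry + payload = 16,825.8 + 2,450 = 19,275.8 kg.
v_e = Isp · g₀ = 281 × 9.8 = 2753.8 m/s.
Rocket equation: Δv = v_e · ln(147,500/19,275.8) = 2753.8 × ln(7.652) = 2753.8 × 2.0350 ≈ 5604 m/s.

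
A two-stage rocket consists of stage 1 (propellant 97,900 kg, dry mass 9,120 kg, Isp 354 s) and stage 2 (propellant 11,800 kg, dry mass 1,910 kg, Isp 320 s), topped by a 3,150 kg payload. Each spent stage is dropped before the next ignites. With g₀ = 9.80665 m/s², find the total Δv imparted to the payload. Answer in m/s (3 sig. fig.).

Δv ≈ 9200 m/s

Ignition mass of stage 1 = 97,900+9,120 + 11,800+1,910 + 3,150 = 123,880 kg.
Stage 1: m₀ = 123,880 kg, m_f = 123,880 − 97,900 = 25,980 kg; Δv = 354×9.80665×ln(4.768) = 3471.6×1.5620 ≈ 5423 m/s.
Stage 2: m₀ = 16,860 kg, m_f = 16,860 − 11,800 = 5,060 kg; Δv = 320×9.80665×ln(3.332) = 3138.1×1.2036 ≈ 3777 m/s.
Total Δv = 5423 + 3777 = 9200 m/s.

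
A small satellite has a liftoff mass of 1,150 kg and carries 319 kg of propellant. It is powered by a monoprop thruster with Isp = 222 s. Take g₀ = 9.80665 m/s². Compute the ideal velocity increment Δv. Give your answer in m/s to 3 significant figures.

v_e = Isp · g₀ = 222 × 9.80665 = 2177.1 m/s.
m_f = m₀ − m_prop = 1,150 − 319 = 831 kg.
Rocket equation: Δv = v_e · ln(m₀/m_f) = 2177.1 × ln(1.384) = 2177.1 × 0.3249 ≈ 707.3 m/s.

Δv ≈ 707 m/s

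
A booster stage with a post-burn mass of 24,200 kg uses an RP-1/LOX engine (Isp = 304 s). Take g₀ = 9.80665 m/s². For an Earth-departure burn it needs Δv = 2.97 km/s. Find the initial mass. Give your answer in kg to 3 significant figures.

initial mass ≈ 65500 kg

v_e = Isp · g₀ = 304 × 9.80665 = 2981.2 m/s.
Using Δv = v_e ln(m₀/m_f): m₀/m_f = exp(Δv / v_e) = exp(2970 / 2981.2) = exp(0.9962) = 2.7081.
m₀ = m_f × 2.7081 = 24,200 × 2.7081 = 65,536 kg.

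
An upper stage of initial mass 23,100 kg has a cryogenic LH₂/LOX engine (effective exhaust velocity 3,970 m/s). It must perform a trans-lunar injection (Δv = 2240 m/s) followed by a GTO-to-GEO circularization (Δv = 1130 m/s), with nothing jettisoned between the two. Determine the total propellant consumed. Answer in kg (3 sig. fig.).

total propellant consumed ≈ 13200 kg

After the first burn: m = 23100 × exp(−2240/3970.0) = 23100 × 0.56880 = 13,139.3 kg.
After the second burn: m = 13,139.3 × exp(−1130/3970.0) = 13,139.3 × 0.75229 = 9,884.56 kg.
Total propellant = m₀ − m_final = 23100 − 9,884.56 = 13,215.44 kg.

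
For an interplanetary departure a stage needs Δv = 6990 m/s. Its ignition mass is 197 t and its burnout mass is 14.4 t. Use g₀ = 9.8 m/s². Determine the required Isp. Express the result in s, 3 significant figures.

ln(m₀/m_f) = ln(197000/14400) = ln(13.68) = 2.6160.
From the ideal rocket equation, v_e = Δv / ln(m₀/m_f) = 6990 / 2.6160 = 2672.0 m/s.
Isp = v_e / g₀ = 2672.0 / 9.8 = 272.7 s.

Isp ≈ 273 s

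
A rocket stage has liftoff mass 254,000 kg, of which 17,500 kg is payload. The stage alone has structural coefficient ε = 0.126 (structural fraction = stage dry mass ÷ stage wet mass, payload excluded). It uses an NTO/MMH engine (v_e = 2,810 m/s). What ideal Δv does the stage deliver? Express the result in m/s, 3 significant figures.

Stage wet mass = m₀ − payload = 254,000 − 17,500 = 236,500 kg.
Stage dry mass = ε × stage wet mass = 0.126 × 236,500 = 29,799 kg.
Burnout mass m_f = stage dry + payload = 29,799 + 17,500 = 47,299 kg.
Rocket equation: Δv = v_e · ln(254,000/47,299) = 2810.0 × ln(5.37) = 2810.0 × 1.6808 ≈ 4723 m/s.

Δv ≈ 4720 m/s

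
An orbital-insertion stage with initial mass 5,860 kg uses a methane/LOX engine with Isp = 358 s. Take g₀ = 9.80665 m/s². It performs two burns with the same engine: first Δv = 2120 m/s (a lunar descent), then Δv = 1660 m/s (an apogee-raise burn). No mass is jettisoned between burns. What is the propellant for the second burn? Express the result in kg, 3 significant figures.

v_e = Isp · g₀ = 358 × 9.80665 = 3510.8 m/s.
After the first burn: m = 5860 × exp(−2120/3510.8) = 5860 × 0.54670 = 3,203.66 kg.
After the second burn: m = 3,203.66 × exp(−1660/3510.8) = 3,203.66 × 0.62324 = 1,996.65 kg.
Second-burn propellant = 3,203.66 − 1,996.65 = 1,207.01 kg.

propellant for the second burn ≈ 1210 kg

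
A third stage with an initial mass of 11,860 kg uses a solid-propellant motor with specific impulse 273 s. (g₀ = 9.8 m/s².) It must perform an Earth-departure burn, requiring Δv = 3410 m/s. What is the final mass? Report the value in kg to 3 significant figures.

v_e = Isp · g₀ = 273 × 9.8 = 2675.4 m/s.
m₀/m_f = exp(Δv / v_e) = exp(3410 / 2675.4) = exp(1.2746) = 3.5772.
m_f = m₀ / 3.5772 = 11,860 / 3.5772 = 3,315.44 kg.

final mass ≈ 3320 kg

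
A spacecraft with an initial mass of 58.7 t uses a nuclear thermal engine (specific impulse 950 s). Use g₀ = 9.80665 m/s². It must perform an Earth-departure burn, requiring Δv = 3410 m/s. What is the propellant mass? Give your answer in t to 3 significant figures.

v_e = Isp · g₀ = 950 × 9.80665 = 9316.3 m/s.
m₀/m_f = exp(Δv / v_e) = exp(3410 / 9316.3) = exp(0.3660) = 1.4420.
m_f = 58.7 / 1.4420 = 40.7074 t, so propellant = m₀ − m_f = 58.7 − 40.7074 = 17.9926 t.

propellant mass ≈ 18.0 t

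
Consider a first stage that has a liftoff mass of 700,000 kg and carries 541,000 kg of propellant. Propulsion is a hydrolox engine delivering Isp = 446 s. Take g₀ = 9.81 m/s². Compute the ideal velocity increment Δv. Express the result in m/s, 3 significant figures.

Δv ≈ 6480 m/s

v_e = Isp · g₀ = 446 × 9.81 = 4375.3 m/s.
m_f = m₀ − m_prop = 700,000 − 541,000 = 159,000 kg.
Using Δv = v_e ln(m₀/m_f): Δv = v_e · ln(m₀/m_f) = 4375.3 × ln(4.403) = 4375.3 × 1.4822 ≈ 6484.9 m/s.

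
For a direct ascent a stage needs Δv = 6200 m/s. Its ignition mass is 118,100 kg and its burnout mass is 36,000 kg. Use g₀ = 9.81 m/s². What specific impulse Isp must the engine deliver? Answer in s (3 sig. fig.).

ln(m₀/m_f) = ln(118100/36000) = ln(3.281) = 1.1880.
v_e = Δv / ln(m₀/m_f) = 6200 / 1.1880 = 5218.8 m/s.
Isp = v_e / g₀ = 5218.8 / 9.81 = 532.0 s.

Isp ≈ 532 s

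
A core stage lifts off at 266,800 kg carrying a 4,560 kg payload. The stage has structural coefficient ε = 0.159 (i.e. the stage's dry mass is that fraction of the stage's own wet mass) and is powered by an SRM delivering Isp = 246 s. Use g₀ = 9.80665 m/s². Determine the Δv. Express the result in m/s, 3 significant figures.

Stage wet mass = m₀ − payload = 266,800 − 4,560 = 262,240 kg.
Stage dry mass = ε × stage wet mass = 0.159 × 262,240 = 41,696.2 kg.
Burnout mass m_f = stage dry + payload = 41,696.2 + 4,560 = 46,256.2 kg.
v_e = Isp · g₀ = 246 × 9.80665 = 2412.4 m/s.
Rocket equation: Δv = v_e · ln(266,800/46,256.2) = 2412.4 × ln(5.768) = 2412.4 × 1.7523 ≈ 4227 m/s.

Δv ≈ 4230 m/s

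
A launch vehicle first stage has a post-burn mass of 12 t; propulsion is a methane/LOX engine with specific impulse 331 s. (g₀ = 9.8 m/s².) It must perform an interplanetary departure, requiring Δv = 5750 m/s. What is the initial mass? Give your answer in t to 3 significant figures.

v_e = Isp · g₀ = 331 × 9.8 = 3243.8 m/s.
From the ideal rocket equation, m₀/m_f = exp(Δv / v_e) = exp(5750 / 3243.8) = exp(1.7726) = 5.8862.
m₀ = m_f × 5.8862 = 12 × 5.8862 = 70.6344 t.

initial mass ≈ 70.6 t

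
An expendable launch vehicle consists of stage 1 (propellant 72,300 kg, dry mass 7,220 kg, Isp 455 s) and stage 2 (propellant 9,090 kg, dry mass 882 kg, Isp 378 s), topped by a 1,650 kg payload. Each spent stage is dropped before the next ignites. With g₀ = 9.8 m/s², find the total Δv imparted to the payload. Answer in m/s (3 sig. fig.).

Δv ≈ 12700 m/s

Ignition mass of stage 1 = 72,300+7,220 + 9,090+882 + 1,650 = 91,142 kg.
Stage 1: m₀ = 91,142 kg, m_f = 91,142 − 72,300 = 18,842 kg; Δv = 455×9.8×ln(4.837) = 4459.0×1.5763 ≈ 7029 m/s.
Stage 2: m₀ = 11,622 kg, m_f = 11,622 − 9,090 = 2,532 kg; Δv = 378×9.8×ln(4.59) = 3704.4×1.5239 ≈ 5645 m/s.
Total Δv = 7029 + 5645 = 12674 m/s.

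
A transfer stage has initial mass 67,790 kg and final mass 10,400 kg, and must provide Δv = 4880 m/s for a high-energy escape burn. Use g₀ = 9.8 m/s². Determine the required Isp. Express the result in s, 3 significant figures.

ln(m₀/m_f) = ln(67790/10400) = ln(6.518) = 1.8746.
v_e = Δv / ln(m₀/m_f) = 4880 / 1.8746 = 2603.2 m/s.
Isp = v_e / g₀ = 2603.2 / 9.8 = 265.6 s.

Isp ≈ 266 s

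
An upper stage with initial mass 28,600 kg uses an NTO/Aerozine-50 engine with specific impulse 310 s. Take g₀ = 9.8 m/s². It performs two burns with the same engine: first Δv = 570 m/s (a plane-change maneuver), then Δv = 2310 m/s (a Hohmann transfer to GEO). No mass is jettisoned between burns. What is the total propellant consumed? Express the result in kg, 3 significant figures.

total propellant consumed ≈ 17500 kg

v_e = Isp · g₀ = 310 × 9.8 = 3038.0 m/s.
After the first burn: m = 28600 × exp(−570/3038.0) = 28600 × 0.82893 = 23,707.4 kg.
After the second burn: m = 23,707.4 × exp(−2310/3038.0) = 23,707.4 × 0.46749 = 11,083 kg.
Total propellant = m₀ − m_final = 28600 − 11,083 = 17,517 kg.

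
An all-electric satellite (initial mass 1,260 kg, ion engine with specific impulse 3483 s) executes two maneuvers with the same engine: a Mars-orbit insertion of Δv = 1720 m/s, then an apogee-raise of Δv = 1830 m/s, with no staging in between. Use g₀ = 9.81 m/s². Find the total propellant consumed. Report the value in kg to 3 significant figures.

total propellant consumed ≈ 124 kg

v_e = Isp · g₀ = 3483 × 9.81 = 34168.2 m/s.
After the first burn: m = 1260 × exp(−1720/34168.2) = 1260 × 0.95091 = 1,198.15 kg.
After the second burn: m = 1,198.15 × exp(−1830/34168.2) = 1,198.15 × 0.94785 = 1,135.67 kg.
Total propellant = m₀ − m_final = 1260 − 1,135.67 = 124.33 kg.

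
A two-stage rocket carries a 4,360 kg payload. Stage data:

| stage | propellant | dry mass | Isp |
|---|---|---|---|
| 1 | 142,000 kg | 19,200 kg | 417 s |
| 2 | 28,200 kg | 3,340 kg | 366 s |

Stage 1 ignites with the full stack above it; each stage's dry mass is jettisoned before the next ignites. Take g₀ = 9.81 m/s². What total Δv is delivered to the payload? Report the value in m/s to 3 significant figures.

Ignition mass of stage 1 = 142,000+19,200 + 28,200+3,340 + 4,360 = 197,100 kg.
Stage 1: m₀ = 197,100 kg, m_f = 197,100 − 142,000 = 55,100 kg; Δv = 417×9.81×ln(3.577) = 4090.8×1.2746 ≈ 5214 m/s.
Stage 2: m₀ = 35,900 kg, m_f = 35,900 − 28,200 = 7,700 kg; Δv = 366×9.81×ln(4.662) = 3590.5×1.5395 ≈ 5528 m/s.
Total Δv = 5214 + 5528 = 10742 m/s.

Δv ≈ 10700 m/s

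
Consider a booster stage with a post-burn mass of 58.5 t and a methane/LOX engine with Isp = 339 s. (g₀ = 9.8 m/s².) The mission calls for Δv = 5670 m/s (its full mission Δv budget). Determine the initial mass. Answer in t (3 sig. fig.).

initial mass ≈ 322 t

v_e = Isp · g₀ = 339 × 9.8 = 3322.2 m/s.
Using Δv = v_e ln(m₀/m_f): m₀/m_f = exp(Δv / v_e) = exp(5670 / 3322.2) = exp(1.7067) = 5.5107.
m₀ = m_f × 5.5107 = 58.5 × 5.5107 = 322.376 t.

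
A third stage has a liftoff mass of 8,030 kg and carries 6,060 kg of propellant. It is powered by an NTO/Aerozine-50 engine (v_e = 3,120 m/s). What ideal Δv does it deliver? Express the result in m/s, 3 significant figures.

Δv ≈ 4380 m/s

m_f = m₀ − m_prop = 8,030 − 6,060 = 1,970 kg.
By the Tsiolkovsky rocket equation, Δv = v_e · ln(m₀/m_f) = 3120.0 × ln(4.076) = 3120.0 × 1.4052 ≈ 4384.1 m/s.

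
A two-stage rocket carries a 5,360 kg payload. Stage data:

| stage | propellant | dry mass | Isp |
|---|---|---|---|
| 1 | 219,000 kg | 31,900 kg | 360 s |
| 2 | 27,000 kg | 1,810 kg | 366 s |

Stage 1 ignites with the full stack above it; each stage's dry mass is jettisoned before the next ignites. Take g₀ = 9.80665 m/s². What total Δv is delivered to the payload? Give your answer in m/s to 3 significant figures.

Δv ≈ 10800 m/s

Ignition mass of stage 1 = 219,000+31,900 + 27,000+1,810 + 5,360 = 285,070 kg.
Stage 1: m₀ = 285,070 kg, m_f = 285,070 − 219,000 = 66,070 kg; Δv = 360×9.80665×ln(4.315) = 3530.4×1.4620 ≈ 5162 m/s.
Stage 2: m₀ = 34,170 kg, m_f = 34,170 − 27,000 = 7,170 kg; Δv = 366×9.80665×ln(4.766) = 3589.2×1.5614 ≈ 5604 m/s.
Total Δv = 5162 + 5604 = 10766 m/s.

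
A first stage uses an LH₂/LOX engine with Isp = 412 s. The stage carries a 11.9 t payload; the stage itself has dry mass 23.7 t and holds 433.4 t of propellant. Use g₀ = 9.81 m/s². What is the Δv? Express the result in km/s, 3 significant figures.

v_e = Isp · g₀ = 412 × 9.81 = 4041.7 m/s.
m₀ = payload + dry + propellant = 11.9 + 23.7 + 433.4 = 469 t.
m_f = payload + dry = 11.9 + 23.7 = 35.6 t.
Δv = v_e · ln(m₀/m_f) = 4041.7 × ln(13.17) = 4041.7 × 2.5783 ≈ 10420.6 m/s.

Δv ≈ 10.4 km/s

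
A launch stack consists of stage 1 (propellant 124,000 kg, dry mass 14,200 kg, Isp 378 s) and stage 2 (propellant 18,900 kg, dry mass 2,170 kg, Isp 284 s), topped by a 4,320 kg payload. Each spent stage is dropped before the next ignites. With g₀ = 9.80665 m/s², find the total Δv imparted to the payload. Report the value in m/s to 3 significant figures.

Ignition mass of stage 1 = 124,000+14,200 + 18,900+2,170 + 4,320 = 163,590 kg.
Stage 1: m₀ = 163,590 kg, m_f = 163,590 − 124,000 = 39,590 kg; Δv = 378×9.80665×ln(4.132) = 3706.9×1.4188 ≈ 5259 m/s.
Stage 2: m₀ = 25,390 kg, m_f = 25,390 − 18,900 = 6,490 kg; Δv = 284×9.80665×ln(3.912) = 2785.1×1.3641 ≈ 3799 m/s.
Total Δv = 5259 + 3799 = 9058 m/s.

Δv ≈ 9060 m/s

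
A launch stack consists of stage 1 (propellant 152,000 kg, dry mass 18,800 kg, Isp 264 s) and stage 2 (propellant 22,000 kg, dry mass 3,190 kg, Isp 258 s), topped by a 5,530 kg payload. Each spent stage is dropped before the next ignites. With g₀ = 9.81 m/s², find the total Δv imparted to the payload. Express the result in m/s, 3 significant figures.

Δv ≈ 6820 m/s

Ignition mass of stage 1 = 152,000+18,800 + 22,000+3,190 + 5,530 = 201,520 kg.
Stage 1: m₀ = 201,520 kg, m_f = 201,520 − 152,000 = 49,520 kg; Δv = 264×9.81×ln(4.069) = 2589.8×1.4035 ≈ 3635 m/s.
Stage 2: m₀ = 30,720 kg, m_f = 30,720 − 22,000 = 8,720 kg; Δv = 258×9.81×ln(3.523) = 2531.0×1.2593 ≈ 3187 m/s.
Total Δv = 3635 + 3187 = 6822 m/s.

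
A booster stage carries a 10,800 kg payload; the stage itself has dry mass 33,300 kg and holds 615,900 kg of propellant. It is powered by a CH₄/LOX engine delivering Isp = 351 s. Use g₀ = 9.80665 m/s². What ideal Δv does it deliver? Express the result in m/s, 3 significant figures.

Δv ≈ 9310 m/s

v_e = Isp · g₀ = 351 × 9.80665 = 3442.1 m/s.
m₀ = payload + dry + propellant = 10,800 + 33,300 + 615,900 = 660,000 kg.
m_f = payload + dry = 10,800 + 33,300 = 44,100 kg.
Δv = v_e · ln(m₀/m_f) = 3442.1 × ln(14.97) = 3442.1 × 2.7058 ≈ 9313.7 m/s.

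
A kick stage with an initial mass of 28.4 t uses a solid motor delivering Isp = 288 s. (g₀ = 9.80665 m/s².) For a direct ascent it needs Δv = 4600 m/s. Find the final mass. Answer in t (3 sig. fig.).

final mass ≈ 5.57 t

v_e = Isp · g₀ = 288 × 9.80665 = 2824.3 m/s.
m₀/m_f = exp(Δv / v_e) = exp(4600 / 2824.3) = exp(1.6287) = 5.0973.
m_f = m₀ / 5.0973 = 28.4 / 5.0973 = 5.57158 t.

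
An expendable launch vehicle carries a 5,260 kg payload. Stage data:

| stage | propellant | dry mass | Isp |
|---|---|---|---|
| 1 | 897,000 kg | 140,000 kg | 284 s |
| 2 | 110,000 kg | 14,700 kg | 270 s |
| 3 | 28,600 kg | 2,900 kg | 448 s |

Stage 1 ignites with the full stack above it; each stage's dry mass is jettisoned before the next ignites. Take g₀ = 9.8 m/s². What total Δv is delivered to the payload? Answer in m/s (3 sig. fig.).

Ignition mass of stage 1 = 897,000+140,000 + 110,000+14,700 + 28,600+2,900 + 5,260 = 1,198,460 kg.
Stage 1: m₀ = 1,198,460 kg, m_f = 1,198,460 − 897,000 = 301,460 kg; Δv = 284×9.8×ln(3.976) = 2783.2×1.3802 ≈ 3841 m/s.
Stage 2: m₀ = 161,460 kg, m_f = 161,460 − 110,000 = 51,460 kg; Δv = 270×9.8×ln(3.138) = 2646.0×1.1435 ≈ 3026 m/s.
Stage 3: m₀ = 36,760 kg, m_f = 36,760 − 28,600 = 8,160 kg; Δv = 448×9.8×ln(4.505) = 4390.4×1.5052 ≈ 6608 m/s.
Total Δv = 3841 + 3026 + 6608 = 13475 m/s.

Δv ≈ 13500 m/s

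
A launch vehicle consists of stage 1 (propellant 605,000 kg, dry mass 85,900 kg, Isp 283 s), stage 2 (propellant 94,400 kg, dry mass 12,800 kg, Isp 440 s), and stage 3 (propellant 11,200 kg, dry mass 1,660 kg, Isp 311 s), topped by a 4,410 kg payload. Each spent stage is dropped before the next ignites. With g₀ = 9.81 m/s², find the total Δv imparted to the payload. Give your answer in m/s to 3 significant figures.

Ignition mass of stage 1 = 605,000+85,900 + 94,400+12,800 + 11,200+1,660 + 4,410 = 815,370 kg.
Stage 1: m₀ = 815,370 kg, m_f = 815,370 − 605,000 = 210,370 kg; Δv = 283×9.81×ln(3.876) = 2776.2×1.3548 ≈ 3761 m/s.
Stage 2: m₀ = 124,470 kg, m_f = 124,470 − 94,400 = 30,070 kg; Δv = 440×9.81×ln(4.139) = 4316.4×1.4205 ≈ 6132 m/s.
Stage 3: m₀ = 17,270 kg, m_f = 17,270 − 11,200 = 6,070 kg; Δv = 311×9.81×ln(2.845) = 3050.9×1.0456 ≈ 3190 m/s.
Total Δv = 3761 + 6132 + 3190 = 13083 m/s.

Δv ≈ 13100 m/s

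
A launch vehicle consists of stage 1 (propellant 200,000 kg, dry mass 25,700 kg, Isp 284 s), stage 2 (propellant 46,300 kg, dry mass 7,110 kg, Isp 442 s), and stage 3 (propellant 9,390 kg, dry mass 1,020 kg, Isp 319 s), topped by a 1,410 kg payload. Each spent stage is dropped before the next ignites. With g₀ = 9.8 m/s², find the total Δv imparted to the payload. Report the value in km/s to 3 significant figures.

Δv ≈ 13.5 km/s

Ignition mass of stage 1 = 200,000+25,700 + 46,300+7,110 + 9,390+1,020 + 1,410 = 290,930 kg.
Stage 1: m₀ = 290,930 kg, m_f = 290,930 − 200,000 = 90,930 kg; Δv = 284×9.8×ln(3.199) = 2783.2×1.1630 ≈ 3237 m/s.
Stage 2: m₀ = 65,230 kg, m_f = 65,230 − 46,300 = 18,930 kg; Δv = 442×9.8×ln(3.446) = 4331.6×1.2372 ≈ 5359 m/s.
Stage 3: m₀ = 11,820 kg, m_f = 11,820 − 9,390 = 2,430 kg; Δv = 319×9.8×ln(4.864) = 3126.2×1.5819 ≈ 4945 m/s.
Total Δv = 3237 + 5359 + 4945 = 13541 m/s.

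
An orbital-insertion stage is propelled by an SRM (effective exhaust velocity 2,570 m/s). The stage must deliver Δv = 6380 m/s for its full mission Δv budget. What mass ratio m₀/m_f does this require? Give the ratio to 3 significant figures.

mass ratio ≈ 12.0

Rocket equation: m₀/m_f = exp(Δv / v_e) = exp(6380 / 2570.0) = exp(2.4825) = 11.9710.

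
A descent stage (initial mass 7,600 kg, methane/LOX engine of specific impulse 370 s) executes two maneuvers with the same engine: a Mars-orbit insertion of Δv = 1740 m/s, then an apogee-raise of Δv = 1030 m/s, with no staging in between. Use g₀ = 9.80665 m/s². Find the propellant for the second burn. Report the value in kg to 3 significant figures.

propellant for the second burn ≈ 1160 kg

v_e = Isp · g₀ = 370 × 9.80665 = 3628.5 m/s.
After the first burn: m = 7600 × exp(−1740/3628.5) = 7600 × 0.61907 = 4,704.93 kg.
After the second burn: m = 4,704.93 × exp(−1030/3628.5) = 4,704.93 × 0.75287 = 3,542.2 kg.
Second-burn propellant = 4,704.93 − 3,542.2 = 1,162.73 kg.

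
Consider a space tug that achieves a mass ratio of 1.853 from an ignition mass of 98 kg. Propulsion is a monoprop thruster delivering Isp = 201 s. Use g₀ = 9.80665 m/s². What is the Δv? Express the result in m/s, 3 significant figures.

v_e = Isp · g₀ = 201 × 9.80665 = 1971.1 m/s.
From the ideal rocket equation, Δv = v_e · ln(1.853) = 1971.1 × 0.6168 ≈ 1215.8 m/s.

Δv ≈ 1220 m/s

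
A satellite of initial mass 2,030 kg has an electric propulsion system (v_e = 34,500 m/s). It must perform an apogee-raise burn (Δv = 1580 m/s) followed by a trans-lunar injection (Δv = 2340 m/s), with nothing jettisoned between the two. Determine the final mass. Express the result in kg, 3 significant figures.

After the first burn: m = 2030 × exp(−1580/34500.0) = 2030 × 0.95524 = 1,939.14 kg.
After the second burn: m = 1,939.14 × exp(−2340/34500.0) = 1,939.14 × 0.93442 = 1,811.97 kg.

final mass ≈ 1810 kg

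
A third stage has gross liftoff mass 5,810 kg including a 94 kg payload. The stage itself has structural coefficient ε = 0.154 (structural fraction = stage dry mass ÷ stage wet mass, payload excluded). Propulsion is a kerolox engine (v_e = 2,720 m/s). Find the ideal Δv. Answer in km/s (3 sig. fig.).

Stage wet mass = m₀ − payload = 5,810 − 94 = 5,716 kg.
Stage dry mass = ε × stage wet mass = 0.154 × 5,716 = 880.264 kg.
Burnout mass m_f = stage dry + payload = 880.264 + 94 = 974.264 kg.
Using Δv = v_e ln(m₀/m_f): Δv = v_e · ln(5,810/974.264) = 2720.0 × ln(5.963) = 2720.0 × 1.7857 ≈ 4857 m/s.

Δv ≈ 4.86 km/s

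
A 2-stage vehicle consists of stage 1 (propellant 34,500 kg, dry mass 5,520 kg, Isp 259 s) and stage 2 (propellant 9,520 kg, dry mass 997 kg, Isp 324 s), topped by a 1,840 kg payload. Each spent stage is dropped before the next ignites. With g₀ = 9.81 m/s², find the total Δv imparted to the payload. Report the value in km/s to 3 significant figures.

Δv ≈ 7.41 km/s

Ignition mass of stage 1 = 34,500+5,520 + 9,520+997 + 1,840 = 52,377 kg.
Stage 1: m₀ = 52,377 kg, m_f = 52,377 − 34,500 = 17,877 kg; Δv = 259×9.81×ln(2.93) = 2540.8×1.0750 ≈ 2731 m/s.
Stage 2: m₀ = 12,357 kg, m_f = 12,357 − 9,520 = 2,837 kg; Δv = 324×9.81×ln(4.356) = 3178.4×1.4715 ≈ 4677 m/s.
Total Δv = 2731 + 4677 = 7408 m/s.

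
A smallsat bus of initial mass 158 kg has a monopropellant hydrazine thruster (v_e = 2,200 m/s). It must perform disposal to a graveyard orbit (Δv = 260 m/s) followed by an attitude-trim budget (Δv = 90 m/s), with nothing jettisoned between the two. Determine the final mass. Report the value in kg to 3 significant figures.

final mass ≈ 135 kg

After the first burn: m = 158 × exp(−260/2200.0) = 158 × 0.88853 = 140.388 kg.
After the second burn: m = 140.388 × exp(−90/2200.0) = 140.388 × 0.95992 = 134.761 kg.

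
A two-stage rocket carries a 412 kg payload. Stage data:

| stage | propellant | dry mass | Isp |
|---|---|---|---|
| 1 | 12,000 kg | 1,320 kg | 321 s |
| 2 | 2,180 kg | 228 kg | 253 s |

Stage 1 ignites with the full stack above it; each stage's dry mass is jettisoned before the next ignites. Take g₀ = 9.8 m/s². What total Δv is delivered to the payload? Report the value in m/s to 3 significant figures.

Ignition mass of stage 1 = 12,000+1,320 + 2,180+228 + 412 = 16,140 kg.
Stage 1: m₀ = 16,140 kg, m_f = 16,140 − 12,000 = 4,140 kg; Δv = 321×9.8×ln(3.899) = 3145.8×1.3606 ≈ 4280 m/s.
Stage 2: m₀ = 2,820 kg, m_f = 2,820 − 2,180 = 640 kg; Δv = 253×9.8×ln(4.406) = 2479.4×1.4830 ≈ 3677 m/s.
Total Δv = 4280 + 3677 = 7957 m/s.

Δv ≈ 7960 m/s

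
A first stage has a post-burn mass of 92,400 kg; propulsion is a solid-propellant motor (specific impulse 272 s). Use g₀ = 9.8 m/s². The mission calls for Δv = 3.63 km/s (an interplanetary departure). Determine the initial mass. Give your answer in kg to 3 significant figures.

initial mass ≈ 361000 kg

v_e = Isp · g₀ = 272 × 9.8 = 2665.6 m/s.
Using Δv = v_e ln(m₀/m_f): m₀/m_f = exp(Δv / v_e) = exp(3630 / 2665.6) = exp(1.3618) = 3.9032.
m₀ = m_f × 3.9032 = 92,400 × 3.9032 = 360,656 kg.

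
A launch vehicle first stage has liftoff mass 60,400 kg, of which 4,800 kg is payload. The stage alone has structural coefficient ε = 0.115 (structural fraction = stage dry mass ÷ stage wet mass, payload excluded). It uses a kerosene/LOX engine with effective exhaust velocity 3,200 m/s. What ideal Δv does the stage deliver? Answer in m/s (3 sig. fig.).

Δv ≈ 5390 m/s

Stage wet mass = m₀ − payload = 60,400 − 4,800 = 55,600 kg.
Stage dry mass = ε × stage wet mass = 0.115 × 55,600 = 6,394 kg.
Burnout mass m_f = stage dry + payload = 6,394 + 4,800 = 11,194 kg.
Using Δv = v_e ln(m₀/m_f): Δv = v_e · ln(60,400/11,194) = 3200.0 × ln(5.396) = 3200.0 × 1.6856 ≈ 5394 m/s.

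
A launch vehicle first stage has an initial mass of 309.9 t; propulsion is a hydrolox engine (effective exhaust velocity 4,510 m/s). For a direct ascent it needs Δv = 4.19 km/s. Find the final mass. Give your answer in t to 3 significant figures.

final mass ≈ 122 t

By the Tsiolkovsky rocket equation, m₀/m_f = exp(Δv / v_e) = exp(4190 / 4510.0) = exp(0.9290) = 2.5321.
m_f = m₀ / 2.5321 = 309.9 / 2.5321 = 122.389 t.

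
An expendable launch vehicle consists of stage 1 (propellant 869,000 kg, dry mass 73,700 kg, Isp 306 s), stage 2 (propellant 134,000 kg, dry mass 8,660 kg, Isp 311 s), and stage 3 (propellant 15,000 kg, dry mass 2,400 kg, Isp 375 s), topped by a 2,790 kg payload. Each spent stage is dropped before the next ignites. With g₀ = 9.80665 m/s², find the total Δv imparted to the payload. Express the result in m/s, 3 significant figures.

Ignition mass of stage 1 = 869,000+73,700 + 134,000+8,660 + 15,000+2,400 + 2,790 = 1,105,550 kg.
Stage 1: m₀ = 1,105,550 kg, m_f = 1,105,550 − 869,000 = 236,550 kg; Δv = 306×9.80665×ln(4.674) = 3000.8×1.5419 ≈ 4627 m/s.
Stage 2: m₀ = 162,850 kg, m_f = 162,850 − 134,000 = 28,850 kg; Δv = 311×9.80665×ln(5.645) = 3049.9×1.7307 ≈ 5278 m/s.
Stage 3: m₀ = 20,190 kg, m_f = 20,190 − 15,000 = 5,190 kg; Δv = 375×9.80665×ln(3.89) = 3677.5×1.3585 ≈ 4996 m/s.
Total Δv = 4627 + 5278 + 4996 = 14901 m/s.

Δv ≈ 14900 m/s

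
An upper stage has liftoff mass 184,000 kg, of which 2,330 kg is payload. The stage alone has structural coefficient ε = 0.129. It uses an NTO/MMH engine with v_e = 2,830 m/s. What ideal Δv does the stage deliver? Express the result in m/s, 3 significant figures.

Δv ≈ 5560 m/s

Stage wet mass = m₀ − payload = 184,000 − 2,330 = 181,670 kg.
Stage dry mass = ε × stage wet mass = 0.129 × 181,670 = 23,435.4 kg.
Burnout mass m_f = stage dry + payload = 23,435.4 + 2,330 = 25,765.4 kg.
Δv = v_e · ln(184,000/25,765.4) = 2830.0 × ln(7.141) = 2830.0 × 1.9659 ≈ 5564 m/s.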